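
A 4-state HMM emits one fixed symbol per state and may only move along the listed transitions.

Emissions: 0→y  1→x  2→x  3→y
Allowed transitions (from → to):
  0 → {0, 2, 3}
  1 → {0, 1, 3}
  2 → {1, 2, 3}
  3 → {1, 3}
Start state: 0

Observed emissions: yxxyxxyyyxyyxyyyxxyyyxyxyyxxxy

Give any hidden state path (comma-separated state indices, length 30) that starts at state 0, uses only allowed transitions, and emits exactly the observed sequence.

0,2,1,0,2,2,3,3,3,1,0,3,1,0,3,3,1,1,3,3,3,1,3,1,0,0,2,1,1,3

  t0 'y' -> {0,3}, take 0 (start)
  t1 'x' -> {1,2}, take 2 (0->2 ok)
  t2 'x' -> {1,2}, take 1 (2->1 ok)
  t3 'y' -> {0,3}, take 0 (1->0 ok)
  t4 'x' -> {1,2}, take 2 (0->2 ok)
  t5 'x' -> {1,2}, take 2 (2->2 ok)
  t6 'y' -> {0,3}, take 3 (2->3 ok)
  t7 'y' -> {0,3}, take 3 (3->3 ok)
  t8 'y' -> {0,3}, take 3 (3->3 ok)
  t9 'x' -> {1,2}, take 1 (3->1 ok)
  t10 'y' -> {0,3}, take 0 (1->0 ok)
  t11 'y' -> {0,3}, take 3 (0->3 ok)
  t12 'x' -> {1,2}, take 1 (3->1 ok)
  t13 'y' -> {0,3}, take 0 (1->0 ok)
  t14 'y' -> {0,3}, take 3 (0->3 ok)
  t15 'y' -> {0,3}, take 3 (3->3 ok)
  t16 'x' -> {1,2}, take 1 (3->1 ok)
  t17 'x' -> {1,2}, take 1 (1->1 ok)
  t18 'y' -> {0,3}, take 3 (1->3 ok)
  t19 'y' -> {0,3}, take 3 (3->3 ok)
  t20 'y' -> {0,3}, take 3 (3->3 ok)
  t21 'x' -> {1,2}, take 1 (3->1 ok)
  t22 'y' -> {0,3}, take 3 (1->3 ok)
  t23 'x' -> {1,2}, take 1 (3->1 ok)
  t24 'y' -> {0,3}, take 0 (1->0 ok)
  t25 'y' -> {0,3}, take 0 (0->0 ok)
  t26 'x' -> {1,2}, take 2 (0->2 ok)
  t27 'x' -> {1,2}, take 1 (2->1 ok)
  t28 'x' -> {1,2}, take 1 (1->1 ok)
  t29 'y' -> {0,3}, take 3 (1->3 ok)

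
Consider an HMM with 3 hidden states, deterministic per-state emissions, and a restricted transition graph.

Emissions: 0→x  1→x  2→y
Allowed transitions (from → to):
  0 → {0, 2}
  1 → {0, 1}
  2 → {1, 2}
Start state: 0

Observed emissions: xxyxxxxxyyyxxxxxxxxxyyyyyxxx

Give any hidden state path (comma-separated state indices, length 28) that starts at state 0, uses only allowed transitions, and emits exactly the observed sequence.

  pos 0: x in {0,1}, choose 0; start
  pos 1: x in {0,1}, choose 0; 0->0 ok
  pos 2: y in {2}, choose 2; 0->2 ok
  pos 3: x in {0,1}, choose 1; 2->1 ok
  pos 4: x in {0,1}, choose 1; 1->1 ok
  pos 5: x in {0,1}, choose 1; 1->1 ok
  pos 6: x in {0,1}, choose 0; 1->0 ok
  pos 7: x in {0,1}, choose 0; 0->0 ok
  pos 8: y in {2}, choose 2; 0->2 ok
  pos 9: y in {2}, choose 2; 2->2 ok
  pos 10: y in {2}, choose 2; 2->2 ok
  pos 11: x in {0,1}, choose 1; 2->1 ok
  pos 12: x in {0,1}, choose 1; 1->1 ok
  pos 13: x in {0,1}, choose 1; 1->1 ok
  pos 14: x in {0,1}, choose 1; 1->1 ok
  pos 15: x in {0,1}, choose 1; 1->1 ok
  pos 16: x in {0,1}, choose 1; 1->1 ok
  pos 17: x in {0,1}, choose 0; 1->0 ok
  pos 18: x in {0,1}, choose 0; 0->0 ok
  pos 19: x in {0,1}, choose 0; 0->0 ok
  pos 20: y in {2}, choose 2; 0->2 ok
  pos 21: y in {2}, choose 2; 2->2 ok
  pos 22: y in {2}, choose 2; 2->2 ok
  pos 23: y in {2}, choose 2; 2->2 ok
  pos 24: y in {2}, choose 2; 2->2 ok
  pos 25: x in {0,1}, choose 1; 2->1 ok
  pos 26: x in {0,1}, choose 0; 1->0 ok
  pos 27: x in {0,1}, choose 0; 0->0 ok

0,0,2,1,1,1,0,0,2,2,2,1,1,1,1,1,1,0,0,0,2,2,2,2,2,1,0,0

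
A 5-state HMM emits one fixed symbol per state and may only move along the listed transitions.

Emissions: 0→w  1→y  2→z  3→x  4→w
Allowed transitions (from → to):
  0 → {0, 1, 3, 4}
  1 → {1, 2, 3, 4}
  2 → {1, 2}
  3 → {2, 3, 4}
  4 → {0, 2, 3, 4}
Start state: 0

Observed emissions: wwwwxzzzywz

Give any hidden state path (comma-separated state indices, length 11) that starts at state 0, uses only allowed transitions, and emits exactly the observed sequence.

  [0] w  {0,4}  => 0  start
  [1] w  {0,4}  => 4  0->4 ok
  [2] w  {0,4}  => 0  4->0 ok
  [3] w  {0,4}  => 4  0->4 ok
  [4] x  {3}  => 3  4->3 ok
  [5] z  {2}  => 2  3->2 ok
  [6] z  {2}  => 2  2->2 ok
  [7] z  {2}  => 2  2->2 ok
  [8] y  {1}  => 1  2->1 ok
  [9] w  {0,4}  => 4  1->4 ok
  [10] z  {2}  => 2  4->2 ok

0,4,0,4,3,2,2,2,1,4,2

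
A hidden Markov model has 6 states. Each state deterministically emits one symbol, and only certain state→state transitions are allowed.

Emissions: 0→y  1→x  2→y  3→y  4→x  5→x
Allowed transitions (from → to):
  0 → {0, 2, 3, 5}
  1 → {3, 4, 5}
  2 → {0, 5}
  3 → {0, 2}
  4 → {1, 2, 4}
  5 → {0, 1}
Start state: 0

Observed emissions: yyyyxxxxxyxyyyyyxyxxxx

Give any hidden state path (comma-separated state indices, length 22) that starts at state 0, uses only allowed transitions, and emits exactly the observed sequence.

  pos 0: y in {0,2,3}, choose 0; start
  pos 1: y in {0,2,3}, choose 0; 0->0 ok
  pos 2: y in {0,2,3}, choose 3; 0->3 ok
  pos 3: y in {0,2,3}, choose 2; 3->2 ok
  pos 4: x in {1,4,5}, choose 5; 2->5 ok
  pos 5: x in {1,4,5}, choose 1; 5->1 ok
  pos 6: x in {1,4,5}, choose 4; 1->4 ok
  pos 7: x in {1,4,5}, choose 4; 4->4 ok
  pos 8: x in {1,4,5}, choose 4; 4->4 ok
  pos 9: y in {0,2,3}, choose 2; 4->2 ok
  pos 10: x in {1,4,5}, choose 5; 2->5 ok
  pos 11: y in {0,2,3}, choose 0; 5->0 ok
  pos 12: y in {0,2,3}, choose 0; 0->0 ok
  pos 13: y in {0,2,3}, choose 3; 0->3 ok
  pos 14: y in {0,2,3}, choose 2; 3->2 ok
  pos 15: y in {0,2,3}, choose 0; 2->0 ok
  pos 16: x in {1,4,5}, choose 5; 0->5 ok
  pos 17: y in {0,2,3}, choose 0; 5->0 ok
  pos 18: x in {1,4,5}, choose 5; 0->5 ok
  pos 19: x in {1,4,5}, choose 1; 5->1 ok
  pos 20: x in {1,4,5}, choose 5; 1->5 ok
  pos 21: x in {1,4,5}, choose 1; 5->1 ok

0,0,3,2,5,1,4,4,4,2,5,0,0,3,2,0,5,0,5,1,5,1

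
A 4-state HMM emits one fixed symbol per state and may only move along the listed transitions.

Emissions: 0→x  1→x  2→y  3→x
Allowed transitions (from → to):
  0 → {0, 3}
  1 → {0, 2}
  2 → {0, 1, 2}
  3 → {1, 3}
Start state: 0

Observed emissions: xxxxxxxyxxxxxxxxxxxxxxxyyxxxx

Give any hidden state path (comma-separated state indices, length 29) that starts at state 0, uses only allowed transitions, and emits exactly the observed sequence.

0,0,0,3,3,3,1,2,0,3,1,0,3,3,3,3,1,0,3,3,3,3,1,2,2,0,0,0,0

  t0 'x' -> {0,1,3}, take 0 (start)
  t1 'x' -> {0,1,3}, take 0 (0->0 ok)
  t2 'x' -> {0,1,3}, take 0 (0->0 ok)
  t3 'x' -> {0,1,3}, take 3 (0->3 ok)
  t4 'x' -> {0,1,3}, take 3 (3->3 ok)
  t5 'x' -> {0,1,3}, take 3 (3->3 ok)
  t6 'x' -> {0,1,3}, take 1 (3->1 ok)
  t7 'y' -> {2}, take 2 (1->2 ok)
  t8 'x' -> {0,1,3}, take 0 (2->0 ok)
  t9 'x' -> {0,1,3}, take 3 (0->3 ok)
  t10 'x' -> {0,1,3}, take 1 (3->1 ok)
  t11 'x' -> {0,1,3}, take 0 (1->0 ok)
  t12 'x' -> {0,1,3}, take 3 (0->3 ok)
  t13 'x' -> {0,1,3}, take 3 (3->3 ok)
  t14 'x' -> {0,1,3}, take 3 (3->3 ok)
  t15 'x' -> {0,1,3}, take 3 (3->3 ok)
  t16 'x' -> {0,1,3}, take 1 (3->1 ok)
  t17 'x' -> {0,1,3}, take 0 (1->0 ok)
  t18 'x' -> {0,1,3}, take 3 (0->3 ok)
  t19 'x' -> {0,1,3}, take 3 (3->3 ok)
  t20 'x' -> {0,1,3}, take 3 (3->3 ok)
  t21 'x' -> {0,1,3}, take 3 (3->3 ok)
  t22 'x' -> {0,1,3}, take 1 (3->1 ok)
  t23 'y' -> {2}, take 2 (1->2 ok)
  t24 'y' -> {2}, take 2 (2->2 ok)
  t25 'x' -> {0,1,3}, take 0 (2->0 ok)
  t26 'x' -> {0,1,3}, take 0 (0->0 ok)
  t27 'x' -> {0,1,3}, take 0 (0->0 ok)
  t28 'x' -> {0,1,3}, take 0 (0->0 ok)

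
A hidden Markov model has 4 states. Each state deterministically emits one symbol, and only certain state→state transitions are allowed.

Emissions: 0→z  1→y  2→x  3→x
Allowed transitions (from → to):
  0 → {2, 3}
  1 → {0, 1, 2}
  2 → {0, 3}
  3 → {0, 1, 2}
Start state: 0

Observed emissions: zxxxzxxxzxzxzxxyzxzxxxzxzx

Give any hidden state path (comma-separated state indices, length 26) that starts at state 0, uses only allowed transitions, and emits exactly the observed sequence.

  t0 'z' -> {0}, take 0 (start)
  t1 'x' -> {2,3}, take 2 (0->2 ok)
  t2 'x' -> {2,3}, take 3 (2->3 ok)
  t3 'x' -> {2,3}, take 2 (3->2 ok)
  t4 'z' -> {0}, take 0 (2->0 ok)
  t5 'x' -> {2,3}, take 2 (0->2 ok)
  t6 'x' -> {2,3}, take 3 (2->3 ok)
  t7 'x' -> {2,3}, take 2 (3->2 ok)
  t8 'z' -> {0}, take 0 (2->0 ok)
  t9 'x' -> {2,3}, take 2 (0->2 ok)
  t10 'z' -> {0}, take 0 (2->0 ok)
  t11 'x' -> {2,3}, take 2 (0->2 ok)
  t12 'z' -> {0}, take 0 (2->0 ok)
  t13 'x' -> {2,3}, take 2 (0->2 ok)
  t14 'x' -> {2,3}, take 3 (2->3 ok)
  t15 'y' -> {1}, take 1 (3->1 ok)
  t16 'z' -> {0}, take 0 (1->0 ok)
  t17 'x' -> {2,3}, take 3 (0->3 ok)
  t18 'z' -> {0}, take 0 (3->0 ok)
  t19 'x' -> {2,3}, take 3 (0->3 ok)
  t20 'x' -> {2,3}, take 2 (3->2 ok)
  t21 'x' -> {2,3}, take 3 (2->3 ok)
  t22 'z' -> {0}, take 0 (3->0 ok)
  t23 'x' -> {2,3}, take 2 (0->2 ok)
  t24 'z' -> {0}, take 0 (2->0 ok)
  t25 'x' -> {2,3}, take 3 (0->3 ok)

0,2,3,2,0,2,3,2,0,2,0,2,0,2,3,1,0,3,0,3,2,3,0,2,0,3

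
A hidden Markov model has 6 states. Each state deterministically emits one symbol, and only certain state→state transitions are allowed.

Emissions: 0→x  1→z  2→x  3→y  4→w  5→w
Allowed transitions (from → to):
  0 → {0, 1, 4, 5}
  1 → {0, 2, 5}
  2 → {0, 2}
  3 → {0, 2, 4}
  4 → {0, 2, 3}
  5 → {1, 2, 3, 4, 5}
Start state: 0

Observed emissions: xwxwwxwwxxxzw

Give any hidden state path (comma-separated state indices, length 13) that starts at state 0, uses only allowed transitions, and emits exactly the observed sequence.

  [0] x  {0,2}  => 0  start
  [1] w  {4,5}  => 4  0->4 ok
  [2] x  {0,2}  => 0  4->0 ok
  [3] w  {4,5}  => 5  0->5 ok
  [4] w  {4,5}  => 4  5->4 ok
  [5] x  {0,2}  => 0  4->0 ok
  [6] w  {4,5}  => 5  0->5 ok
  [7] w  {4,5}  => 4  5->4 ok
  [8] x  {0,2}  => 0  4->0 ok
  [9] x  {0,2}  => 0  0->0 ok
  [10] x  {0,2}  => 0  0->0 ok
  [11] z  {1}  => 1  0->1 ok
  [12] w  {4,5}  => 5  1->5 ok

0,4,0,5,4,0,5,4,0,0,0,1,5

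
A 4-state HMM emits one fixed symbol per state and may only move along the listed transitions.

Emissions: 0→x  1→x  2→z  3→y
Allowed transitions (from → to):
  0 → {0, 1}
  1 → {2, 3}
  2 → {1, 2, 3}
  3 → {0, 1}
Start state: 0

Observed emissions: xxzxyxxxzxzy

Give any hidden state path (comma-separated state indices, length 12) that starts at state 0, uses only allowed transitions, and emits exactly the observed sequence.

0,1,2,1,3,0,0,1,2,1,2,3

  pos 0: x in {0,1}, choose 0; start
  pos 1: x in {0,1}, choose 1; 0->1 ok
  pos 2: z in {2}, choose 2; 1->2 ok
  pos 3: x in {0,1}, choose 1; 2->1 ok
  pos 4: y in {3}, choose 3; 1->3 ok
  pos 5: x in {0,1}, choose 0; 3->0 ok
  pos 6: x in {0,1}, choose 0; 0->0 ok
  pos 7: x in {0,1}, choose 1; 0->1 ok
  pos 8: z in {2}, choose 2; 1->2 ok
  pos 9: x in {0,1}, choose 1; 2->1 ok
  pos 10: z in {2}, choose 2; 1->2 ok
  pos 11: y in {3}, choose 3; 2->3 ok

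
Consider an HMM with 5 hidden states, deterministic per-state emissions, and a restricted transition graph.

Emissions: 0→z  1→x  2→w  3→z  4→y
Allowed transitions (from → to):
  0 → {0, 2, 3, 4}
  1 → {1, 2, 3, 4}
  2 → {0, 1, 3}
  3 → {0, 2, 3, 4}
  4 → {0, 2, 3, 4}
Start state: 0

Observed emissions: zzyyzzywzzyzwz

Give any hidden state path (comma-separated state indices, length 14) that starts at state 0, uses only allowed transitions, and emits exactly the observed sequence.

  [0] z  {0,3}  => 0  start
  [1] z  {0,3}  => 3  0->3 ok
  [2] y  {4}  => 4  3->4 ok
  [3] y  {4}  => 4  4->4 ok
  [4] z  {0,3}  => 3  4->3 ok
  [5] z  {0,3}  => 0  3->0 ok
  [6] y  {4}  => 4  0->4 ok
  [7] w  {2}  => 2  4->2 ok
  [8] z  {0,3}  => 0  2->0 ok
  [9] z  {0,3}  => 3  0->3 ok
  [10] y  {4}  => 4  3->4 ok
  [11] z  {0,3}  => 3  4->3 ok
  [12] w  {2}  => 2  3->2 ok
  [13] z  {0,3}  => 0  2->0 ok

0,3,4,4,3,0,4,2,0,3,4,3,2,0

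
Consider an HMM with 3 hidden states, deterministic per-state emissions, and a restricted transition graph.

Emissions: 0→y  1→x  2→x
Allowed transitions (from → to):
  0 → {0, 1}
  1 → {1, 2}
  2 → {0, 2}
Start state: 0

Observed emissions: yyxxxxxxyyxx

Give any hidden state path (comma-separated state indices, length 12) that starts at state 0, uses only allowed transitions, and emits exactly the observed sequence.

0,0,1,1,1,1,2,2,0,0,1,1

  t0 'y' -> {0}, take 0 (start)
  t1 'y' -> {0}, take 0 (0->0 ok)
  t2 'x' -> {1,2}, take 1 (0->1 ok)
  t3 'x' -> {1,2}, take 1 (1->1 ok)
  t4 'x' -> {1,2}, take 1 (1->1 ok)
  t5 'x' -> {1,2}, take 1 (1->1 ok)
  t6 'x' -> {1,2}, take 2 (1->2 ok)
  t7 'x' -> {1,2}, take 2 (2->2 ok)
  t8 'y' -> {0}, take 0 (2->0 ok)
  t9 'y' -> {0}, take 0 (0->0 ok)
  t10 'x' -> {1,2}, take 1 (0->1 ok)
  t11 'x' -> {1,2}, take 1 (1->1 ok)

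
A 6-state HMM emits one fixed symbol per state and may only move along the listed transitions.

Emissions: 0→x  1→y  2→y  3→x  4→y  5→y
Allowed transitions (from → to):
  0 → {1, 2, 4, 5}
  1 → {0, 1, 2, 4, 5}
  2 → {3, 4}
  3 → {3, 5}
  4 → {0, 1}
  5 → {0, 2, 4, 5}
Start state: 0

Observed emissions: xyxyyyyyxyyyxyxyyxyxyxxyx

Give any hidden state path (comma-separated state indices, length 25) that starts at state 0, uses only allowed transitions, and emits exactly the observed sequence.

  0: obs=x cand={0,3} pick 0 [start]
  1: obs=y cand={1,2,4,5} pick 1 [0->1 ok]
  2: obs=x cand={0,3} pick 0 [1->0 ok]
  3: obs=y cand={1,2,4,5} pick 5 [0->5 ok]
  4: obs=y cand={1,2,4,5} pick 4 [5->4 ok]
  5: obs=y cand={1,2,4,5} pick 1 [4->1 ok]
  6: obs=y cand={1,2,4,5} pick 2 [1->2 ok]
  7: obs=y cand={1,2,4,5} pick 4 [2->4 ok]
  8: obs=x cand={0,3} pick 0 [4->0 ok]
  9: obs=y cand={1,2,4,5} pick 5 [0->5 ok]
  10: obs=y cand={1,2,4,5} pick 4 [5->4 ok]
  11: obs=y cand={1,2,4,5} pick 1 [4->1 ok]
  12: obs=x cand={0,3} pick 0 [1->0 ok]
  13: obs=y cand={1,2,4,5} pick 4 [0->4 ok]
  14: obs=x cand={0,3} pick 0 [4->0 ok]
  15: obs=y cand={1,2,4,5} pick 2 [0->2 ok]
  16: obs=y cand={1,2,4,5} pick 4 [2->4 ok]
  17: obs=x cand={0,3} pick 0 [4->0 ok]
  18: obs=y cand={1,2,4,5} pick 4 [0->4 ok]
  19: obs=x cand={0,3} pick 0 [4->0 ok]
  20: obs=y cand={1,2,4,5} pick 2 [0->2 ok]
  21: obs=x cand={0,3} pick 3 [2->3 ok]
  22: obs=x cand={0,3} pick 3 [3->3 ok]
  23: obs=y cand={1,2,4,5} pick 5 [3->5 ok]
  24: obs=x cand={0,3} pick 0 [5->0 ok]

0,1,0,5,4,1,2,4,0,5,4,1,0,4,0,2,4,0,4,0,2,3,3,5,0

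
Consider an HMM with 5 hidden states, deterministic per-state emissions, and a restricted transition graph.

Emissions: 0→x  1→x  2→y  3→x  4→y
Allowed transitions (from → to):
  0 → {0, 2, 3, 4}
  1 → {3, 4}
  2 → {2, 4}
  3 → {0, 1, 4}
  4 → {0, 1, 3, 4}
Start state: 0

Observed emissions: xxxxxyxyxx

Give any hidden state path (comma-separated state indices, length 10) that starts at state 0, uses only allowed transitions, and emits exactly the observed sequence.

0,0,0,3,0,4,1,4,3,0

  [0] x  {0,1,3}  => 0  start
  [1] x  {0,1,3}  => 0  0->0 ok
  [2] x  {0,1,3}  => 0  0->0 ok
  [3] x  {0,1,3}  => 3  0->3 ok
  [4] x  {0,1,3}  => 0  3->0 ok
  [5] y  {2,4}  => 4  0->4 ok
  [6] x  {0,1,3}  => 1  4->1 ok
  [7] y  {2,4}  => 4  1->4 ok
  [8] x  {0,1,3}  => 3  4->3 ok
  [9] x  {0,1,3}  => 0  3->0 ok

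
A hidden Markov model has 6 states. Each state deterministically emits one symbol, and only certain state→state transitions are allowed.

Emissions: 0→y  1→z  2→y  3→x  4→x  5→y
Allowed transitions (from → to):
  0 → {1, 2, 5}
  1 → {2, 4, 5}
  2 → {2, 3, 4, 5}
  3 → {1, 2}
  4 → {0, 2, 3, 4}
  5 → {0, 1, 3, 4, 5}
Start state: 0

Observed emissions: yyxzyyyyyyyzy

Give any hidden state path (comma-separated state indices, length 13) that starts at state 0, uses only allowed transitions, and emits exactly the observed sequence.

0,5,3,1,2,2,5,5,5,0,5,1,2

  [0] y  {0,2,5}  => 0  start
  [1] y  {0,2,5}  => 5  0->5 ok
  [2] x  {3,4}  => 3  5->3 ok
  [3] z  {1}  => 1  3->1 ok
  [4] y  {0,2,5}  => 2  1->2 ok
  [5] y  {0,2,5}  => 2  2->2 ok
  [6] y  {0,2,5}  => 5  2->5 ok
  [7] y  {0,2,5}  => 5  5->5 ok
  [8] y  {0,2,5}  => 5  5->5 ok
  [9] y  {0,2,5}  => 0  5->0 ok
  [10] y  {0,2,5}  => 5  0->5 ok
  [11] z  {1}  => 1  5->1 ok
  [12] y  {0,2,5}  => 2  1->2 ok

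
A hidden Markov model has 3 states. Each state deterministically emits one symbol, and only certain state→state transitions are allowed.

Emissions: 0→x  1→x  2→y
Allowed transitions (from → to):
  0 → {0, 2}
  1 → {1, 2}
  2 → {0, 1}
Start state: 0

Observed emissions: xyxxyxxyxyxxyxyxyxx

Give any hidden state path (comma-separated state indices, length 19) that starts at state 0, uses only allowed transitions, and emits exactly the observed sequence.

  t0 'x' -> {0,1}, take 0 (start)
  t1 'y' -> {2}, take 2 (0->2 ok)
  t2 'x' -> {0,1}, take 1 (2->1 ok)
  t3 'x' -> {0,1}, take 1 (1->1 ok)
  t4 'y' -> {2}, take 2 (1->2 ok)
  t5 'x' -> {0,1}, take 1 (2->1 ok)
  t6 'x' -> {0,1}, take 1 (1->1 ok)
  t7 'y' -> {2}, take 2 (1->2 ok)
  t8 'x' -> {0,1}, take 0 (2->0 ok)
  t9 'y' -> {2}, take 2 (0->2 ok)
  t10 'x' -> {0,1}, take 1 (2->1 ok)
  t11 'x' -> {0,1}, take 1 (1->1 ok)
  t12 'y' -> {2}, take 2 (1->2 ok)
  t13 'x' -> {0,1}, take 0 (2->0 ok)
  t14 'y' -> {2}, take 2 (0->2 ok)
  t15 'x' -> {0,1}, take 1 (2->1 ok)
  t16 'y' -> {2}, take 2 (1->2 ok)
  t17 'x' -> {0,1}, take 0 (2->0 ok)
  t18 'x' -> {0,1}, take 0 (0->0 ok)

0,2,1,1,2,1,1,2,0,2,1,1,2,0,2,1,2,0,0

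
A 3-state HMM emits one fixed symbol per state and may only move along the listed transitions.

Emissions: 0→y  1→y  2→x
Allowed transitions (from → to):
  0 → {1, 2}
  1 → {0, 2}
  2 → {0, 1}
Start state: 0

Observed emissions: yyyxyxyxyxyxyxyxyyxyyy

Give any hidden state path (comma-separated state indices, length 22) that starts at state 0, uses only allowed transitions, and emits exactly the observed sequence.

0,1,0,2,0,2,0,2,0,2,0,2,1,2,1,2,0,1,2,1,0,1

  t0 'y' -> {0,1}, take 0 (start)
  t1 'y' -> {0,1}, take 1 (0->1 ok)
  t2 'y' -> {0,1}, take 0 (1->0 ok)
  t3 'x' -> {2}, take 2 (0->2 ok)
  t4 'y' -> {0,1}, take 0 (2->0 ok)
  t5 'x' -> {2}, take 2 (0->2 ok)
  t6 'y' -> {0,1}, take 0 (2->0 ok)
  t7 'x' -> {2}, take 2 (0->2 ok)
  t8 'y' -> {0,1}, take 0 (2->0 ok)
  t9 'x' -> {2}, take 2 (0->2 ok)
  t10 'y' -> {0,1}, take 0 (2->0 ok)
  t11 'x' -> {2}, take 2 (0->2 ok)
  t12 'y' -> {0,1}, take 1 (2->1 ok)
  t13 'x' -> {2}, take 2 (1->2 ok)
  t14 'y' -> {0,1}, take 1 (2->1 ok)
  t15 'x' -> {2}, take 2 (1->2 ok)
  t16 'y' -> {0,1}, take 0 (2->0 ok)
  t17 'y' -> {0,1}, take 1 (0->1 ok)
  t18 'x' -> {2}, take 2 (1->2 ok)
  t19 'y' -> {0,1}, take 1 (2->1 ok)
  t20 'y' -> {0,1}, take 0 (1->0 ok)
  t21 'y' -> {0,1}, take 1 (0->1 ok)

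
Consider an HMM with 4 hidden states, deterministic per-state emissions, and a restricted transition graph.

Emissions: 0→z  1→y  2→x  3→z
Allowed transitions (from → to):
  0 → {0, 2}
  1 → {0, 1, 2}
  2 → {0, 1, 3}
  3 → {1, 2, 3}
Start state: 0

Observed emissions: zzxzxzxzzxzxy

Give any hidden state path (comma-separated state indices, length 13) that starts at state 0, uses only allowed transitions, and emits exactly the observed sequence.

  pos 0: z in {0,3}, choose 0; start
  pos 1: z in {0,3}, choose 0; 0->0 ok
  pos 2: x in {2}, choose 2; 0->2 ok
  pos 3: z in {0,3}, choose 0; 2->0 ok
  pos 4: x in {2}, choose 2; 0->2 ok
  pos 5: z in {0,3}, choose 3; 2->3 ok
  pos 6: x in {2}, choose 2; 3->2 ok
  pos 7: z in {0,3}, choose 0; 2->0 ok
  pos 8: z in {0,3}, choose 0; 0->0 ok
  pos 9: x in {2}, choose 2; 0->2 ok
  pos 10: z in {0,3}, choose 3; 2->3 ok
  pos 11: x in {2}, choose 2; 3->2 ok
  pos 12: y in {1}, choose 1; 2->1 ok

0,0,2,0,2,3,2,0,0,2,3,2,1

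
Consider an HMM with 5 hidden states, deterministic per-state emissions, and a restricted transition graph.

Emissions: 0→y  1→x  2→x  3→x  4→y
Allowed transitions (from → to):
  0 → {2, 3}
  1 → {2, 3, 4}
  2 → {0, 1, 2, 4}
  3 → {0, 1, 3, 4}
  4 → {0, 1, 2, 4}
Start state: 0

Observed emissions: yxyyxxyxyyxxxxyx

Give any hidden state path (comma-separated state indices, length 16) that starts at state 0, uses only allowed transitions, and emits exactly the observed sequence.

0,3,4,4,1,3,0,2,4,0,3,1,2,2,4,2

  pos 0: y in {0,4}, choose 0; start
  pos 1: x in {1,2,3}, choose 3; 0->3 ok
  pos 2: y in {0,4}, choose 4; 3->4 ok
  pos 3: y in {0,4}, choose 4; 4->4 ok
  pos 4: x in {1,2,3}, choose 1; 4->1 ok
  pos 5: x in {1,2,3}, choose 3; 1->3 ok
  pos 6: y in {0,4}, choose 0; 3->0 ok
  pos 7: x in {1,2,3}, choose 2; 0->2 ok
  pos 8: y in {0,4}, choose 4; 2->4 ok
  pos 9: y in {0,4}, choose 0; 4->0 ok
  pos 10: x in {1,2,3}, choose 3; 0->3 ok
  pos 11: x in {1,2,3}, choose 1; 3->1 ok
  pos 12: x in {1,2,3}, choose 2; 1->2 ok
  pos 13: x in {1,2,3}, choose 2; 2->2 ok
  pos 14: y in {0,4}, choose 4; 2->4 ok
  pos 15: x in {1,2,3}, choose 2; 4->2 ok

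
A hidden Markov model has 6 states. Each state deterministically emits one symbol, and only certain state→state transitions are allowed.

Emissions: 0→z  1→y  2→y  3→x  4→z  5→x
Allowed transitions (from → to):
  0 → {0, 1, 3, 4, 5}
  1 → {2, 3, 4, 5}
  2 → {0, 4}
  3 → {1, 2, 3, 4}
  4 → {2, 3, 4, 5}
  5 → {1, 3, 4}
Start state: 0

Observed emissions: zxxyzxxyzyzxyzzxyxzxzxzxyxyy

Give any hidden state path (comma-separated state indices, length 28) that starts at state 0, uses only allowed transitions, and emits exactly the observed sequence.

0,5,3,2,0,5,3,2,4,2,0,3,2,4,4,5,1,5,4,5,4,3,4,5,1,3,1,2

  [0] z  {0,4}  => 0  start
  [1] x  {3,5}  => 5  0->5 ok
  [2] x  {3,5}  => 3  5->3 ok
  [3] y  {1,2}  => 2  3->2 ok
  [4] z  {0,4}  => 0  2->0 ok
  [5] x  {3,5}  => 5  0->5 ok
  [6] x  {3,5}  => 3  5->3 ok
  [7] y  {1,2}  => 2  3->2 ok
  [8] z  {0,4}  => 4  2->4 ok
  [9] y  {1,2}  => 2  4->2 ok
  [10] z  {0,4}  => 0  2->0 ok
  [11] x  {3,5}  => 3  0->3 ok
  [12] y  {1,2}  => 2  3->2 ok
  [13] z  {0,4}  => 4  2->4 ok
  [14] z  {0,4}  => 4  4->4 ok
  [15] x  {3,5}  => 5  4->5 ok
  [16] y  {1,2}  => 1  5->1 ok
  [17] x  {3,5}  => 5  1->5 ok
  [18] z  {0,4}  => 4  5->4 ok
  [19] x  {3,5}  => 5  4->5 ok
  [20] z  {0,4}  => 4  5->4 ok
  [21] x  {3,5}  => 3  4->3 ok
  [22] z  {0,4}  => 4  3->4 ok
  [23] x  {3,5}  => 5  4->5 ok
  [24] y  {1,2}  => 1  5->1 ok
  [25] x  {3,5}  => 3  1->3 ok
  [26] y  {1,2}  => 1  3->1 ok
  [27] y  {1,2}  => 2  1->2 ok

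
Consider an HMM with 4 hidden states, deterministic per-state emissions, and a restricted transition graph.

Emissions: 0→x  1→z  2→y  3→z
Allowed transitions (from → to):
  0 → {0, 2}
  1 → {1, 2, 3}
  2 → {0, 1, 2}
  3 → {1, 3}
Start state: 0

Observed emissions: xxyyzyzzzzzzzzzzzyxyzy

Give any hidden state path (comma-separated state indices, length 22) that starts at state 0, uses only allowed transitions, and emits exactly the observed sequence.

  t0 'x' -> {0}, take 0 (start)
  t1 'x' -> {0}, take 0 (0->0 ok)
  t2 'y' -> {2}, take 2 (0->2 ok)
  t3 'y' -> {2}, take 2 (2->2 ok)
  t4 'z' -> {1,3}, take 1 (2->1 ok)
  t5 'y' -> {2}, take 2 (1->2 ok)
  t6 'z' -> {1,3}, take 1 (2->1 ok)
  t7 'z' -> {1,3}, take 1 (1->1 ok)
  t8 'z' -> {1,3}, take 3 (1->3 ok)
  t9 'z' -> {1,3}, take 1 (3->1 ok)
  t10 'z' -> {1,3}, take 3 (1->3 ok)
  t11 'z' -> {1,3}, take 1 (3->1 ok)
  t12 'z' -> {1,3}, take 3 (1->3 ok)
  t13 'z' -> {1,3}, take 3 (3->3 ok)
  t14 'z' -> {1,3}, take 3 (3->3 ok)
  t15 'z' -> {1,3}, take 3 (3->3 ok)
  t16 'z' -> {1,3}, take 1 (3->1 ok)
  t17 'y' -> {2}, take 2 (1->2 ok)
  t18 'x' -> {0}, take 0 (2->0 ok)
  t19 'y' -> {2}, take 2 (0->2 ok)
  t20 'z' -> {1,3}, take 1 (2->1 ok)
  t21 'y' -> {2}, take 2 (1->2 ok)

0,0,2,2,1,2,1,1,3,1,3,1,3,3,3,3,1,2,0,2,1,2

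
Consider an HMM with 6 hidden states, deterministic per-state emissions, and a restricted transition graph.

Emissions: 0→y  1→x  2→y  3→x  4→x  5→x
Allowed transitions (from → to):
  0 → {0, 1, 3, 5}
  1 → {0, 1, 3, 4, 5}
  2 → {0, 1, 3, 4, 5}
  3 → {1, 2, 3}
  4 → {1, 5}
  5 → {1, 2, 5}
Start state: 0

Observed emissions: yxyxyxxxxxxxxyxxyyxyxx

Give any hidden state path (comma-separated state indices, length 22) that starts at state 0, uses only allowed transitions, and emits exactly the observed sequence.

0,3,2,5,2,4,1,3,3,3,3,3,3,2,4,5,2,0,3,2,4,1

  [0] y  {0,2}  => 0  start
  [1] x  {1,3,4,5}  => 3  0->3 ok
  [2] y  {0,2}  => 2  3->2 ok
  [3] x  {1,3,4,5}  => 5  2->5 ok
  [4] y  {0,2}  => 2  5->2 ok
  [5] x  {1,3,4,5}  => 4  2->4 ok
  [6] x  {1,3,4,5}  => 1  4->1 ok
  [7] x  {1,3,4,5}  => 3  1->3 ok
  [8] x  {1,3,4,5}  => 3  3->3 ok
  [9] x  {1,3,4,5}  => 3  3->3 ok
  [10] x  {1,3,4,5}  => 3  3->3 ok
  [11] x  {1,3,4,5}  => 3  3->3 ok
  [12] x  {1,3,4,5}  => 3  3->3 ok
  [13] y  {0,2}  => 2  3->2 ok
  [14] x  {1,3,4,5}  => 4  2->4 ok
  [15] x  {1,3,4,5}  => 5  4->5 ok
  [16] y  {0,2}  => 2  5->2 ok
  [17] y  {0,2}  => 0  2->0 ok
  [18] x  {1,3,4,5}  => 3  0->3 ok
  [19] y  {0,2}  => 2  3->2 ok
  [20] x  {1,3,4,5}  => 4  2->4 ok
  [21] x  {1,3,4,5}  => 1  4->1 ok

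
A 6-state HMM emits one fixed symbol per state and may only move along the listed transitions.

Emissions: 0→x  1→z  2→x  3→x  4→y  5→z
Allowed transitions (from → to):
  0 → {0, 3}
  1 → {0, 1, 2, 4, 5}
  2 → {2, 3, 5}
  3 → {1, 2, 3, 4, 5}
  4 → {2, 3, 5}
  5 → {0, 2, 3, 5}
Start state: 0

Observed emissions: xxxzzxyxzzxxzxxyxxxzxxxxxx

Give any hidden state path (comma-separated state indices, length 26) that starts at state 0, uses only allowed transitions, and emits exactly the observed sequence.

  t0 'x' -> {0,2,3}, take 0 (start)
  t1 'x' -> {0,2,3}, take 3 (0->3 ok)
  t2 'x' -> {0,2,3}, take 2 (3->2 ok)
  t3 'z' -> {1,5}, take 5 (2->5 ok)
  t4 'z' -> {1,5}, take 5 (5->5 ok)
  t5 'x' -> {0,2,3}, take 3 (5->3 ok)
  t6 'y' -> {4}, take 4 (3->4 ok)
  t7 'x' -> {0,2,3}, take 3 (4->3 ok)
  t8 'z' -> {1,5}, take 1 (3->1 ok)
  t9 'z' -> {1,5}, take 5 (1->5 ok)
  t10 'x' -> {0,2,3}, take 0 (5->0 ok)
  t11 'x' -> {0,2,3}, take 3 (0->3 ok)
  t12 'z' -> {1,5}, take 1 (3->1 ok)
  t13 'x' -> {0,2,3}, take 0 (1->0 ok)
  t14 'x' -> {0,2,3}, take 3 (0->3 ok)
  t15 'y' -> {4}, take 4 (3->4 ok)
  t16 'x' -> {0,2,3}, take 2 (4->2 ok)
  t17 'x' -> {0,2,3}, take 3 (2->3 ok)
  t18 'x' -> {0,2,3}, take 2 (3->2 ok)
  t19 'z' -> {1,5}, take 5 (2->5 ok)
  t20 'x' -> {0,2,3}, take 0 (5->0 ok)
  t21 'x' -> {0,2,3}, take 0 (0->0 ok)
  t22 'x' -> {0,2,3}, take 0 (0->0 ok)
  t23 'x' -> {0,2,3}, take 0 (0->0 ok)
  t24 'x' -> {0,2,3}, take 0 (0->0 ok)
  t25 'x' -> {0,2,3}, take 3 (0->3 ok)

0,3,2,5,5,3,4,3,1,5,0,3,1,0,3,4,2,3,2,5,0,0,0,0,0,3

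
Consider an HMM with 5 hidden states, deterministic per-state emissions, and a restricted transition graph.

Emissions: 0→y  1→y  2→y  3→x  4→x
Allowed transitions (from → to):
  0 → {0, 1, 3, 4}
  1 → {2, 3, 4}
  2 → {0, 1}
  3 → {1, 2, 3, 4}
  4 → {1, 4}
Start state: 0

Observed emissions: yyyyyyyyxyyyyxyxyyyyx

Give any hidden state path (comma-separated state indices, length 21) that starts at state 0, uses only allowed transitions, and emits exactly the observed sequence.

  [0] y  {0,1,2}  => 0  start
  [1] y  {0,1,2}  => 0  0->0 ok
  [2] y  {0,1,2}  => 1  0->1 ok
  [3] y  {0,1,2}  => 2  1->2 ok
  [4] y  {0,1,2}  => 0  2->0 ok
  [5] y  {0,1,2}  => 1  0->1 ok
  [6] y  {0,1,2}  => 2  1->2 ok
  [7] y  {0,1,2}  => 1  2->1 ok
  [8] x  {3,4}  => 3  1->3 ok
  [9] y  {0,1,2}  => 2  3->2 ok
  [10] y  {0,1,2}  => 1  2->1 ok
  [11] y  {0,1,2}  => 2  1->2 ok
  [12] y  {0,1,2}  => 0  2->0 ok
  [13] x  {3,4}  => 3  0->3 ok
  [14] y  {0,1,2}  => 1  3->1 ok
  [15] x  {3,4}  => 3  1->3 ok
  [16] y  {0,1,2}  => 2  3->2 ok
  [17] y  {0,1,2}  => 1  2->1 ok
  [18] y  {0,1,2}  => 2  1->2 ok
  [19] y  {0,1,2}  => 0  2->0 ok
  [20] x  {3,4}  => 4  0->4 ok

0,0,1,2,0,1,2,1,3,2,1,2,0,3,1,3,2,1,2,0,4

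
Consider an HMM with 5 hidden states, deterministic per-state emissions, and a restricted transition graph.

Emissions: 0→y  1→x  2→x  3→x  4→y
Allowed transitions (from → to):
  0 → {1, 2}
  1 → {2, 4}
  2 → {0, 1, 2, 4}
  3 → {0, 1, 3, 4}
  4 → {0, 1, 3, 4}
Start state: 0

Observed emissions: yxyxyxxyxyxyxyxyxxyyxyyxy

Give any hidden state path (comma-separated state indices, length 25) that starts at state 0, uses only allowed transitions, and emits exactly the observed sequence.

0,1,4,3,4,1,2,4,1,4,1,4,1,4,3,4,1,2,4,0,2,4,0,2,4

  [0] y  {0,4}  => 0  start
  [1] x  {1,2,3}  => 1  0->1 ok
  [2] y  {0,4}  => 4  1->4 ok
  [3] x  {1,2,3}  => 3  4->3 ok
  [4] y  {0,4}  => 4  3->4 ok
  [5] x  {1,2,3}  => 1  4->1 ok
  [6] x  {1,2,3}  => 2  1->2 ok
  [7] y  {0,4}  => 4  2->4 ok
  [8] x  {1,2,3}  => 1  4->1 ok
  [9] y  {0,4}  => 4  1->4 ok
  [10] x  {1,2,3}  => 1  4->1 ok
  [11] y  {0,4}  => 4  1->4 ok
  [12] x  {1,2,3}  => 1  4->1 ok
  [13] y  {0,4}  => 4  1->4 ok
  [14] x  {1,2,3}  => 3  4->3 ok
  [15] y  {0,4}  => 4  3->4 ok
  [16] x  {1,2,3}  => 1  4->1 ok
  [17] x  {1,2,3}  => 2  1->2 ok
  [18] y  {0,4}  => 4  2->4 ok
  [19] y  {0,4}  => 0  4->0 ok
  [20] x  {1,2,3}  => 2  0->2 ok
  [21] y  {0,4}  => 4  2->4 ok
  [22] y  {0,4}  => 0  4->0 ok
  [23] x  {1,2,3}  => 2  0->2 ok
  [24] y  {0,4}  => 4  2->4 ok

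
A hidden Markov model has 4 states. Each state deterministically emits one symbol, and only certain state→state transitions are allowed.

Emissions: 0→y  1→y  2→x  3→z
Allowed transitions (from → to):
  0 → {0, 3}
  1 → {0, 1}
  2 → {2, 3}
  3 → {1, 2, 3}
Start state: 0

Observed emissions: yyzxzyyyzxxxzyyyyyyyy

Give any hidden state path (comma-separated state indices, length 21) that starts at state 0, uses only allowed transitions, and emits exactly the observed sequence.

0,0,3,2,3,1,1,0,3,2,2,2,3,1,1,1,1,1,1,1,1

  t0 'y' -> {0,1}, take 0 (start)
  t1 'y' -> {0,1}, take 0 (0->0 ok)
  t2 'z' -> {3}, take 3 (0->3 ok)
  t3 'x' -> {2}, take 2 (3->2 ok)
  t4 'z' -> {3}, take 3 (2->3 ok)
  t5 'y' -> {0,1}, take 1 (3->1 ok)
  t6 'y' -> {0,1}, take 1 (1->1 ok)
  t7 'y' -> {0,1}, take 0 (1->0 ok)
  t8 'z' -> {3}, take 3 (0->3 ok)
  t9 'x' -> {2}, take 2 (3->2 ok)
  t10 'x' -> {2}, take 2 (2->2 ok)
  t11 'x' -> {2}, take 2 (2->2 ok)
  t12 'z' -> {3}, take 3 (2->3 ok)
  t13 'y' -> {0,1}, take 1 (3->1 ok)
  t14 'y' -> {0,1}, take 1 (1->1 ok)
  t15 'y' -> {0,1}, take 1 (1->1 ok)
  t16 'y' -> {0,1}, take 1 (1->1 ok)
  t17 'y' -> {0,1}, take 1 (1->1 ok)
  t18 'y' -> {0,1}, take 1 (1->1 ok)
  t19 'y' -> {0,1}, take 1 (1->1 ok)
  t20 'y' -> {0,1}, take 1 (1->1 ok)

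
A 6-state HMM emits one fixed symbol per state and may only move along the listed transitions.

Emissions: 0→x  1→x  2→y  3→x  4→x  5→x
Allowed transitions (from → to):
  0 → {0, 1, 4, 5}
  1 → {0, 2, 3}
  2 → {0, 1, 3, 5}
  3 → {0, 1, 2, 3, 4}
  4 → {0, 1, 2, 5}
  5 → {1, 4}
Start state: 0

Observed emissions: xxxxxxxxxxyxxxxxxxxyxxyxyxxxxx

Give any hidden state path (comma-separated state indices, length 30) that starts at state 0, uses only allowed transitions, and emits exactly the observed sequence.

  [0] x  {0,1,3,4,5}  => 0  start
  [1] x  {0,1,3,4,5}  => 0  0->0 ok
  [2] x  {0,1,3,4,5}  => 5  0->5 ok
  [3] x  {0,1,3,4,5}  => 1  5->1 ok
  [4] x  {0,1,3,4,5}  => 0  1->0 ok
  [5] x  {0,1,3,4,5}  => 4  0->4 ok
  [6] x  {0,1,3,4,5}  => 1  4->1 ok
  [7] x  {0,1,3,4,5}  => 0  1->0 ok
  [8] x  {0,1,3,4,5}  => 5  0->5 ok
  [9] x  {0,1,3,4,5}  => 1  5->1 ok
  [10] y  {2}  => 2  1->2 ok
  [11] x  {0,1,3,4,5}  => 1  2->1 ok
  [12] x  {0,1,3,4,5}  => 0  1->0 ok
  [13] x  {0,1,3,4,5}  => 4  0->4 ok
  [14] x  {0,1,3,4,5}  => 1  4->1 ok
  [15] x  {0,1,3,4,5}  => 3  1->3 ok
  [16] x  {0,1,3,4,5}  => 1  3->1 ok
  [17] x  {0,1,3,4,5}  => 0  1->0 ok
  [18] x  {0,1,3,4,5}  => 4  0->4 ok
  [19] y  {2}  => 2  4->2 ok
  [20] x  {0,1,3,4,5}  => 0  2->0 ok
  [21] x  {0,1,3,4,5}  => 4  0->4 ok
  [22] y  {2}  => 2  4->2 ok
  [23] x  {0,1,3,4,5}  => 1  2->1 ok
  [24] y  {2}  => 2  1->2 ok
  [25] x  {0,1,3,4,5}  => 1  2->1 ok
  [26] x  {0,1,3,4,5}  => 0  1->0 ok
  [27] x  {0,1,3,4,5}  => 5  0->5 ok
  [28] x  {0,1,3,4,5}  => 4  5->4 ok
  [29] x  {0,1,3,4,5}  => 1  4->1 ok

0,0,5,1,0,4,1,0,5,1,2,1,0,4,1,3,1,0,4,2,0,4,2,1,2,1,0,5,4,1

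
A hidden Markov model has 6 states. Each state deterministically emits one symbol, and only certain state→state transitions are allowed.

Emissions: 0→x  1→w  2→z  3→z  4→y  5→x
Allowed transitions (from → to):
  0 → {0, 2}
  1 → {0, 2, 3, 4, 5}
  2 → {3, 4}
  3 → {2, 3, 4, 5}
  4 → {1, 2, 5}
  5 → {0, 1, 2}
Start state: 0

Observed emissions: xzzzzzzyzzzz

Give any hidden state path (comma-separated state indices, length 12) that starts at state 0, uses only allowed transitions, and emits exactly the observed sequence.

0,2,3,3,2,3,3,4,2,3,2,3

  [0] x  {0,5}  => 0  start
  [1] z  {2,3}  => 2  0->2 ok
  [2] z  {2,3}  => 3  2->3 ok
  [3] z  {2,3}  => 3  3->3 ok
  [4] z  {2,3}  => 2  3->2 ok
  [5] z  {2,3}  => 3  2->3 ok
  [6] z  {2,3}  => 3  3->3 ok
  [7] y  {4}  => 4  3->4 ok
  [8] z  {2,3}  => 2  4->2 ok
  [9] z  {2,3}  => 3  2->3 ok
  [10] z  {2,3}  => 2  3->2 ok
  [11] z  {2,3}  => 3  2->3 ok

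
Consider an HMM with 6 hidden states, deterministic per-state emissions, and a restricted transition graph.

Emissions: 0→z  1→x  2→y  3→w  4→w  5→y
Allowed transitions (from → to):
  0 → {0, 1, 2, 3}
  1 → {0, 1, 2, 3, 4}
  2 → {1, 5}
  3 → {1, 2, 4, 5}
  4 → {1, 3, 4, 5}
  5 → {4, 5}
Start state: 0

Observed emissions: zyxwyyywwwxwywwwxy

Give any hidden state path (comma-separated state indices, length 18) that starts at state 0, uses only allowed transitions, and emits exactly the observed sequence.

  0: obs=z cand={0} pick 0 [start]
  1: obs=y cand={2,5} pick 2 [0->2 ok]
  2: obs=x cand={1} pick 1 [2->1 ok]
  3: obs=w cand={3,4} pick 4 [1->4 ok]
  4: obs=y cand={2,5} pick 5 [4->5 ok]
  5: obs=y cand={2,5} pick 5 [5->5 ok]
  6: obs=y cand={2,5} pick 5 [5->5 ok]
  7: obs=w cand={3,4} pick 4 [5->4 ok]
  8: obs=w cand={3,4} pick 4 [4->4 ok]
  9: obs=w cand={3,4} pick 4 [4->4 ok]
  10: obs=x cand={1} pick 1 [4->1 ok]
  11: obs=w cand={3,4} pick 3 [1->3 ok]
  12: obs=y cand={2,5} pick 5 [3->5 ok]
  13: obs=w cand={3,4} pick 4 [5->4 ok]
  14: obs=w cand={3,4} pick 3 [4->3 ok]
  15: obs=w cand={3,4} pick 4 [3->4 ok]
  16: obs=x cand={1} pick 1 [4->1 ok]
  17: obs=y cand={2,5} pick 2 [1->2 ok]

0,2,1,4,5,5,5,4,4,4,1,3,5,4,3,4,1,2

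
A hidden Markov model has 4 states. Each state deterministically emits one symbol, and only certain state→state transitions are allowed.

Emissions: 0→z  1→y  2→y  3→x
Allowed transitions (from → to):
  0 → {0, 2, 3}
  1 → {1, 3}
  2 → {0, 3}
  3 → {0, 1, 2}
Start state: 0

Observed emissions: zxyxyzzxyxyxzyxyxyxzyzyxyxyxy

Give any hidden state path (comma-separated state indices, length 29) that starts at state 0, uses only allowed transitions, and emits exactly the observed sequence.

0,3,1,3,2,0,0,3,1,3,1,3,0,2,3,1,3,2,3,0,2,0,2,3,1,3,1,3,2

  pos 0: z in {0}, choose 0; start
  pos 1: x in {3}, choose 3; 0->3 ok
  pos 2: y in {1,2}, choose 1; 3->1 ok
  pos 3: x in {3}, choose 3; 1->3 ok
  pos 4: y in {1,2}, choose 2; 3->2 ok
  pos 5: z in {0}, choose 0; 2->0 ok
  pos 6: z in {0}, choose 0; 0->0 ok
  pos 7: x in {3}, choose 3; 0->3 ok
  pos 8: y in {1,2}, choose 1; 3->1 ok
  pos 9: x in {3}, choose 3; 1->3 ok
  pos 10: y in {1,2}, choose 1; 3->1 ok
  pos 11: x in {3}, choose 3; 1->3 ok
  pos 12: z in {0}, choose 0; 3->0 ok
  pos 13: y in {1,2}, choose 2; 0->2 ok
  pos 14: x in {3}, choose 3; 2->3 ok
  pos 15: y in {1,2}, choose 1; 3->1 ok
  pos 16: x in {3}, choose 3; 1->3 ok
  pos 17: y in {1,2}, choose 2; 3->2 ok
  pos 18: x in {3}, choose 3; 2->3 ok
  pos 19: z in {0}, choose 0; 3->0 ok
  pos 20: y in {1,2}, choose 2; 0->2 ok
  pos 21: z in {0}, choose 0; 2->0 ok
  pos 22: y in {1,2}, choose 2; 0->2 ok
  pos 23: x in {3}, choose 3; 2->3 ok
  pos 24: y in {1,2}, choose 1; 3->1 ok
  pos 25: x in {3}, choose 3; 1->3 ok
  pos 26: y in {1,2}, choose 1; 3->1 ok
  pos 27: x in {3}, choose 3; 1->3 ok
  pos 28: y in {1,2}, choose 2; 3->2 ok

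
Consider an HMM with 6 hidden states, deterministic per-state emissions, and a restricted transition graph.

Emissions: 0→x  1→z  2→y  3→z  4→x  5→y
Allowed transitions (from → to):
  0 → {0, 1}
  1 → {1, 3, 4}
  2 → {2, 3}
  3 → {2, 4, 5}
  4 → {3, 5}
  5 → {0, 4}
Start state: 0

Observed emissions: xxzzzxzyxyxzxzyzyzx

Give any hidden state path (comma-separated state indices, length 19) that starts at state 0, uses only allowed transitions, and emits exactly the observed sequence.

  0: obs=x cand={0,4} pick 0 [start]
  1: obs=x cand={0,4} pick 0 [0->0 ok]
  2: obs=z cand={1,3} pick 1 [0->1 ok]
  3: obs=z cand={1,3} pick 1 [1->1 ok]
  4: obs=z cand={1,3} pick 3 [1->3 ok]
  5: obs=x cand={0,4} pick 4 [3->4 ok]
  6: obs=z cand={1,3} pick 3 [4->3 ok]
  7: obs=y cand={2,5} pick 5 [3->5 ok]
  8: obs=x cand={0,4} pick 4 [5->4 ok]
  9: obs=y cand={2,5} pick 5 [4->5 ok]
  10: obs=x cand={0,4} pick 4 [5->4 ok]
  11: obs=z cand={1,3} pick 3 [4->3 ok]
  12: obs=x cand={0,4} pick 4 [3->4 ok]
  13: obs=z cand={1,3} pick 3 [4->3 ok]
  14: obs=y cand={2,5} pick 2 [3->2 ok]
  15: obs=z cand={1,3} pick 3 [2->3 ok]
  16: obs=y cand={2,5} pick 2 [3->2 ok]
  17: obs=z cand={1,3} pick 3 [2->3 ok]
  18: obs=x cand={0,4} pick 4 [3->4 ok]

0,0,1,1,3,4,3,5,4,5,4,3,4,3,2,3,2,3,4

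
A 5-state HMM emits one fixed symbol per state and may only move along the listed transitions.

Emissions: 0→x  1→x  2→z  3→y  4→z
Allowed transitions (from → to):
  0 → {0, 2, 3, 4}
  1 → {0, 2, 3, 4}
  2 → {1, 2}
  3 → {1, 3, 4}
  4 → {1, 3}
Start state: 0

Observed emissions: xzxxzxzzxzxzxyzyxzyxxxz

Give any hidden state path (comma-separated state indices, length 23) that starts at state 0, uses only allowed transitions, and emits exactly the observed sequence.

  t0 'x' -> {0,1}, take 0 (start)
  t1 'z' -> {2,4}, take 2 (0->2 ok)
  t2 'x' -> {0,1}, take 1 (2->1 ok)
  t3 'x' -> {0,1}, take 0 (1->0 ok)
  t4 'z' -> {2,4}, take 4 (0->4 ok)
  t5 'x' -> {0,1}, take 1 (4->1 ok)
  t6 'z' -> {2,4}, take 2 (1->2 ok)
  t7 'z' -> {2,4}, take 2 (2->2 ok)
  t8 'x' -> {0,1}, take 1 (2->1 ok)
  t9 'z' -> {2,4}, take 2 (1->2 ok)
  t10 'x' -> {0,1}, take 1 (2->1 ok)
  t11 'z' -> {2,4}, take 4 (1->4 ok)
  t12 'x' -> {0,1}, take 1 (4->1 ok)
  t13 'y' -> {3}, take 3 (1->3 ok)
  t14 'z' -> {2,4}, take 4 (3->4 ok)
  t15 'y' -> {3}, take 3 (4->3 ok)
  t16 'x' -> {0,1}, take 1 (3->1 ok)
  t17 'z' -> {2,4}, take 4 (1->4 ok)
  t18 'y' -> {3}, take 3 (4->3 ok)
  t19 'x' -> {0,1}, take 1 (3->1 ok)
  t20 'x' -> {0,1}, take 0 (1->0 ok)
  t21 'x' -> {0,1}, take 0 (0->0 ok)
  t22 'z' -> {2,4}, take 4 (0->4 ok)

0,2,1,0,4,1,2,2,1,2,1,4,1,3,4,3,1,4,3,1,0,0,4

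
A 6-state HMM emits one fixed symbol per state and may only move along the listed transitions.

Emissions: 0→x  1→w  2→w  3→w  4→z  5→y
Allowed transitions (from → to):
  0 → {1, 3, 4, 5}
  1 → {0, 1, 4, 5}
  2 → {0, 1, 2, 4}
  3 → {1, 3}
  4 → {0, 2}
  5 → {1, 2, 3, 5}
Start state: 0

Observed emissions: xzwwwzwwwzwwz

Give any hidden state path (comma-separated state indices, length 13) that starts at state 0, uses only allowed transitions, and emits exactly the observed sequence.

  pos 0: x in {0}, choose 0; start
  pos 1: z in {4}, choose 4; 0->4 ok
  pos 2: w in {1,2,3}, choose 2; 4->2 ok
  pos 3: w in {1,2,3}, choose 1; 2->1 ok
  pos 4: w in {1,2,3}, choose 1; 1->1 ok
  pos 5: z in {4}, choose 4; 1->4 ok
  pos 6: w in {1,2,3}, choose 2; 4->2 ok
  pos 7: w in {1,2,3}, choose 2; 2->2 ok
  pos 8: w in {1,2,3}, choose 1; 2->1 ok
  pos 9: z in {4}, choose 4; 1->4 ok
  pos 10: w in {1,2,3}, choose 2; 4->2 ok
  pos 11: w in {1,2,3}, choose 2; 2->2 ok
  pos 12: z in {4}, choose 4; 2->4 ok

0,4,2,1,1,4,2,2,1,4,2,2,4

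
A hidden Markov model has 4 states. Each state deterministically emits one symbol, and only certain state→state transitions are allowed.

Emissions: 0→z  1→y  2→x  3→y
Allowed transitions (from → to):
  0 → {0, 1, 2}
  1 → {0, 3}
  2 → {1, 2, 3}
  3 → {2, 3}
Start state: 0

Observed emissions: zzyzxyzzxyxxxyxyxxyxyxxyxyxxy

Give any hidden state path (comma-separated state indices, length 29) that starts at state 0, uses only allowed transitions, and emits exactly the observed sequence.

  0: obs=z cand={0} pick 0 [start]
  1: obs=z cand={0} pick 0 [0->0 ok]
  2: obs=y cand={1,3} pick 1 [0->1 ok]
  3: obs=z cand={0} pick 0 [1->0 ok]
  4: obs=x cand={2} pick 2 [0->2 ok]
  5: obs=y cand={1,3} pick 1 [2->1 ok]
  6: obs=z cand={0} pick 0 [1->0 ok]
  7: obs=z cand={0} pick 0 [0->0 ok]
  8: obs=x cand={2} pick 2 [0->2 ok]
  9: obs=y cand={1,3} pick 3 [2->3 ok]
  10: obs=x cand={2} pick 2 [3->2 ok]
  11: obs=x cand={2} pick 2 [2->2 ok]
  12: obs=x cand={2} pick 2 [2->2 ok]
  13: obs=y cand={1,3} pick 3 [2->3 ok]
  14: obs=x cand={2} pick 2 [3->2 ok]
  15: obs=y cand={1,3} pick 3 [2->3 ok]
  16: obs=x cand={2} pick 2 [3->2 ok]
  17: obs=x cand={2} pick 2 [2->2 ok]
  18: obs=y cand={1,3} pick 3 [2->3 ok]
  19: obs=x cand={2} pick 2 [3->2 ok]
  20: obs=y cand={1,3} pick 3 [2->3 ok]
  21: obs=x cand={2} pick 2 [3->2 ok]
  22: obs=x cand={2} pick 2 [2->2 ok]
  23: obs=y cand={1,3} pick 3 [2->3 ok]
  24: obs=x cand={2} pick 2 [3->2 ok]
  25: obs=y cand={1,3} pick 3 [2->3 ok]
  26: obs=x cand={2} pick 2 [3->2 ok]
  27: obs=x cand={2} pick 2 [2->2 ok]
  28: obs=y cand={1,3} pick 1 [2->1 ok]

0,0,1,0,2,1,0,0,2,3,2,2,2,3,2,3,2,2,3,2,3,2,2,3,2,3,2,2,1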